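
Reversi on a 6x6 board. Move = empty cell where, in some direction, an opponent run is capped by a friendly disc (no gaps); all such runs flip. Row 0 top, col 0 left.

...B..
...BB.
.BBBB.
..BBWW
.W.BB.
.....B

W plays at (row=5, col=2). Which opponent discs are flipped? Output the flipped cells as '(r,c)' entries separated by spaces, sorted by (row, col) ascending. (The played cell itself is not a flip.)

Answer: (4,3)

Derivation:
Dir NW: first cell 'W' (not opp) -> no flip
Dir N: first cell '.' (not opp) -> no flip
Dir NE: opp run (4,3) capped by W -> flip
Dir W: first cell '.' (not opp) -> no flip
Dir E: first cell '.' (not opp) -> no flip
Dir SW: edge -> no flip
Dir S: edge -> no flip
Dir SE: edge -> no flip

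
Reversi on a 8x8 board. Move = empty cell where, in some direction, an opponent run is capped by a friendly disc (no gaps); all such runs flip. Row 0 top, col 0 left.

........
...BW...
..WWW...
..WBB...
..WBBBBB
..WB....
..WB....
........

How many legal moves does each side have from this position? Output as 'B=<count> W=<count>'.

Answer: B=11 W=12

Derivation:
-- B to move --
(0,3): no bracket -> illegal
(0,4): flips 2 -> legal
(0,5): no bracket -> illegal
(1,1): flips 1 -> legal
(1,2): flips 1 -> legal
(1,5): flips 2 -> legal
(2,1): flips 1 -> legal
(2,5): no bracket -> illegal
(3,1): flips 3 -> legal
(3,5): flips 1 -> legal
(4,1): flips 2 -> legal
(5,1): flips 2 -> legal
(6,1): flips 2 -> legal
(7,1): flips 1 -> legal
(7,2): no bracket -> illegal
(7,3): no bracket -> illegal
B mobility = 11
-- W to move --
(0,2): flips 1 -> legal
(0,3): flips 1 -> legal
(0,4): flips 1 -> legal
(1,2): flips 1 -> legal
(2,5): flips 2 -> legal
(3,5): flips 4 -> legal
(3,6): no bracket -> illegal
(3,7): no bracket -> illegal
(5,4): flips 4 -> legal
(5,5): flips 2 -> legal
(5,6): flips 2 -> legal
(5,7): no bracket -> illegal
(6,4): flips 2 -> legal
(7,2): no bracket -> illegal
(7,3): flips 4 -> legal
(7,4): flips 1 -> legal
W mobility = 12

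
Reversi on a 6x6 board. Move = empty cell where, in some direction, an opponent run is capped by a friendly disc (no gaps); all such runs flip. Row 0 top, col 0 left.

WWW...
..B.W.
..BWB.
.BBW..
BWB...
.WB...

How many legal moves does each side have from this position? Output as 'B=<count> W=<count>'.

-- B to move --
(0,3): no bracket -> illegal
(0,4): flips 1 -> legal
(0,5): flips 2 -> legal
(1,0): no bracket -> illegal
(1,1): no bracket -> illegal
(1,3): no bracket -> illegal
(1,5): no bracket -> illegal
(2,5): no bracket -> illegal
(3,0): flips 1 -> legal
(3,4): flips 2 -> legal
(4,3): no bracket -> illegal
(4,4): flips 1 -> legal
(5,0): flips 2 -> legal
B mobility = 6
-- W to move --
(0,3): no bracket -> illegal
(1,1): flips 1 -> legal
(1,3): no bracket -> illegal
(1,5): flips 1 -> legal
(2,0): no bracket -> illegal
(2,1): flips 2 -> legal
(2,5): flips 1 -> legal
(3,0): flips 2 -> legal
(3,4): flips 1 -> legal
(3,5): no bracket -> illegal
(4,3): flips 1 -> legal
(5,0): no bracket -> illegal
(5,3): flips 1 -> legal
W mobility = 8

Answer: B=6 W=8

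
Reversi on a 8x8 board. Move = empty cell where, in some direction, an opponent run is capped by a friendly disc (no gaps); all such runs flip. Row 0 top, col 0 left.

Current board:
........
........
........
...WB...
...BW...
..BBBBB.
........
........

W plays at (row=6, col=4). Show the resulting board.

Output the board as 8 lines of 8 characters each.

Place W at (6,4); scan 8 dirs for brackets.
Dir NW: opp run (5,3), next='.' -> no flip
Dir N: opp run (5,4) capped by W -> flip
Dir NE: opp run (5,5), next='.' -> no flip
Dir W: first cell '.' (not opp) -> no flip
Dir E: first cell '.' (not opp) -> no flip
Dir SW: first cell '.' (not opp) -> no flip
Dir S: first cell '.' (not opp) -> no flip
Dir SE: first cell '.' (not opp) -> no flip
All flips: (5,4)

Answer: ........
........
........
...WB...
...BW...
..BBWBB.
....W...
........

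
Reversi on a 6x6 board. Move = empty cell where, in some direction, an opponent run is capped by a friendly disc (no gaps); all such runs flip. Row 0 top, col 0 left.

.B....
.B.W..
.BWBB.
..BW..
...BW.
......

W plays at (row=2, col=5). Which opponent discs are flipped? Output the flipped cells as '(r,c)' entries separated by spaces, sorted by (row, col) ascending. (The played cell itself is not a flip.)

Dir NW: first cell '.' (not opp) -> no flip
Dir N: first cell '.' (not opp) -> no flip
Dir NE: edge -> no flip
Dir W: opp run (2,4) (2,3) capped by W -> flip
Dir E: edge -> no flip
Dir SW: first cell '.' (not opp) -> no flip
Dir S: first cell '.' (not opp) -> no flip
Dir SE: edge -> no flip

Answer: (2,3) (2,4)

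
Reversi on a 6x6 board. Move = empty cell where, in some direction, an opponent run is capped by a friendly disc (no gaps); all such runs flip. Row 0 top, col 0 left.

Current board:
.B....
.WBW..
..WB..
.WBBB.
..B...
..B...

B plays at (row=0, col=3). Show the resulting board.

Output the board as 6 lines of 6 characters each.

Place B at (0,3); scan 8 dirs for brackets.
Dir NW: edge -> no flip
Dir N: edge -> no flip
Dir NE: edge -> no flip
Dir W: first cell '.' (not opp) -> no flip
Dir E: first cell '.' (not opp) -> no flip
Dir SW: first cell 'B' (not opp) -> no flip
Dir S: opp run (1,3) capped by B -> flip
Dir SE: first cell '.' (not opp) -> no flip
All flips: (1,3)

Answer: .B.B..
.WBB..
..WB..
.WBBB.
..B...
..B...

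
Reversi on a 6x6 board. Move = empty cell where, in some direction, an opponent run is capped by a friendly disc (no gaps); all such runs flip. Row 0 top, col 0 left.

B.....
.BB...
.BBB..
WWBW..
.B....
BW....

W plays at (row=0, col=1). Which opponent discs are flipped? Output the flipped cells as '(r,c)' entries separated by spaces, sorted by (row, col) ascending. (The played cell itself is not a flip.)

Dir NW: edge -> no flip
Dir N: edge -> no flip
Dir NE: edge -> no flip
Dir W: opp run (0,0), next=edge -> no flip
Dir E: first cell '.' (not opp) -> no flip
Dir SW: first cell '.' (not opp) -> no flip
Dir S: opp run (1,1) (2,1) capped by W -> flip
Dir SE: opp run (1,2) (2,3), next='.' -> no flip

Answer: (1,1) (2,1)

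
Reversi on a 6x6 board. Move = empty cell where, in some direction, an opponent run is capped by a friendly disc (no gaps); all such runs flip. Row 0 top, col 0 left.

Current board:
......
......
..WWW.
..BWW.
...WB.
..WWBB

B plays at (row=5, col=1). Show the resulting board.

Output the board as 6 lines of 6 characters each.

Place B at (5,1); scan 8 dirs for brackets.
Dir NW: first cell '.' (not opp) -> no flip
Dir N: first cell '.' (not opp) -> no flip
Dir NE: first cell '.' (not opp) -> no flip
Dir W: first cell '.' (not opp) -> no flip
Dir E: opp run (5,2) (5,3) capped by B -> flip
Dir SW: edge -> no flip
Dir S: edge -> no flip
Dir SE: edge -> no flip
All flips: (5,2) (5,3)

Answer: ......
......
..WWW.
..BWW.
...WB.
.BBBBB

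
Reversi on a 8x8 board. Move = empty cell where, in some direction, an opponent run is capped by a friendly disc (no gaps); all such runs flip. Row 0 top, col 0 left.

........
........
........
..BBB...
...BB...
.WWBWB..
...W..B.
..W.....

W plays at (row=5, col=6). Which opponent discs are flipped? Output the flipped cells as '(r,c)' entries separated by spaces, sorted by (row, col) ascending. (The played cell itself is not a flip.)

Answer: (5,5)

Derivation:
Dir NW: first cell '.' (not opp) -> no flip
Dir N: first cell '.' (not opp) -> no flip
Dir NE: first cell '.' (not opp) -> no flip
Dir W: opp run (5,5) capped by W -> flip
Dir E: first cell '.' (not opp) -> no flip
Dir SW: first cell '.' (not opp) -> no flip
Dir S: opp run (6,6), next='.' -> no flip
Dir SE: first cell '.' (not opp) -> no flip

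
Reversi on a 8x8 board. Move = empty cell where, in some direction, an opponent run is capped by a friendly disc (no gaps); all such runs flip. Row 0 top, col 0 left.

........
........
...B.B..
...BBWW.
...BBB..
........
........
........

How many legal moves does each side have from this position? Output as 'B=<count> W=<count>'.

Answer: B=4 W=6

Derivation:
-- B to move --
(2,4): no bracket -> illegal
(2,6): flips 1 -> legal
(2,7): flips 1 -> legal
(3,7): flips 2 -> legal
(4,6): no bracket -> illegal
(4,7): flips 1 -> legal
B mobility = 4
-- W to move --
(1,2): no bracket -> illegal
(1,3): no bracket -> illegal
(1,4): flips 1 -> legal
(1,5): flips 1 -> legal
(1,6): no bracket -> illegal
(2,2): no bracket -> illegal
(2,4): no bracket -> illegal
(2,6): no bracket -> illegal
(3,2): flips 2 -> legal
(4,2): no bracket -> illegal
(4,6): no bracket -> illegal
(5,2): no bracket -> illegal
(5,3): flips 1 -> legal
(5,4): flips 1 -> legal
(5,5): flips 1 -> legal
(5,6): no bracket -> illegal
W mobility = 6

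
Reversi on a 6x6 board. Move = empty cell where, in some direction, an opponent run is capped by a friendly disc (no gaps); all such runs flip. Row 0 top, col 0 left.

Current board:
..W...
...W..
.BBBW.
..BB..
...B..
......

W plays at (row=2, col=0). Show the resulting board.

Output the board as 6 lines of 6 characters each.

Place W at (2,0); scan 8 dirs for brackets.
Dir NW: edge -> no flip
Dir N: first cell '.' (not opp) -> no flip
Dir NE: first cell '.' (not opp) -> no flip
Dir W: edge -> no flip
Dir E: opp run (2,1) (2,2) (2,3) capped by W -> flip
Dir SW: edge -> no flip
Dir S: first cell '.' (not opp) -> no flip
Dir SE: first cell '.' (not opp) -> no flip
All flips: (2,1) (2,2) (2,3)

Answer: ..W...
...W..
WWWWW.
..BB..
...B..
......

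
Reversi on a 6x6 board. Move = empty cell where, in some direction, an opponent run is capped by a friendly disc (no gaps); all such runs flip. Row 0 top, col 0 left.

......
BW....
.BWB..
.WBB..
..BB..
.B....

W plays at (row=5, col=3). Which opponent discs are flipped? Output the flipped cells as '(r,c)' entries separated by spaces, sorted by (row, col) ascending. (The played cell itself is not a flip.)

Answer: (4,2)

Derivation:
Dir NW: opp run (4,2) capped by W -> flip
Dir N: opp run (4,3) (3,3) (2,3), next='.' -> no flip
Dir NE: first cell '.' (not opp) -> no flip
Dir W: first cell '.' (not opp) -> no flip
Dir E: first cell '.' (not opp) -> no flip
Dir SW: edge -> no flip
Dir S: edge -> no flip
Dir SE: edge -> no flip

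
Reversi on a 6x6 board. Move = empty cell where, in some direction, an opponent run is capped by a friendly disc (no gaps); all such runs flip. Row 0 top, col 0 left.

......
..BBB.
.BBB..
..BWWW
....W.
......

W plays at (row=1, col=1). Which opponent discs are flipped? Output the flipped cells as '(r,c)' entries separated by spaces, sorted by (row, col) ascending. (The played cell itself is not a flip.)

Dir NW: first cell '.' (not opp) -> no flip
Dir N: first cell '.' (not opp) -> no flip
Dir NE: first cell '.' (not opp) -> no flip
Dir W: first cell '.' (not opp) -> no flip
Dir E: opp run (1,2) (1,3) (1,4), next='.' -> no flip
Dir SW: first cell '.' (not opp) -> no flip
Dir S: opp run (2,1), next='.' -> no flip
Dir SE: opp run (2,2) capped by W -> flip

Answer: (2,2)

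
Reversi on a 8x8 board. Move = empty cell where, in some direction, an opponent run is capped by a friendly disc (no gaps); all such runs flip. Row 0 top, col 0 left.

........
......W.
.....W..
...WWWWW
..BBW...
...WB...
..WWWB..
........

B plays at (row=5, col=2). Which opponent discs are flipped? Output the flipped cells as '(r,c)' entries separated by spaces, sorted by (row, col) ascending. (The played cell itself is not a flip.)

Answer: (5,3)

Derivation:
Dir NW: first cell '.' (not opp) -> no flip
Dir N: first cell 'B' (not opp) -> no flip
Dir NE: first cell 'B' (not opp) -> no flip
Dir W: first cell '.' (not opp) -> no flip
Dir E: opp run (5,3) capped by B -> flip
Dir SW: first cell '.' (not opp) -> no flip
Dir S: opp run (6,2), next='.' -> no flip
Dir SE: opp run (6,3), next='.' -> no flip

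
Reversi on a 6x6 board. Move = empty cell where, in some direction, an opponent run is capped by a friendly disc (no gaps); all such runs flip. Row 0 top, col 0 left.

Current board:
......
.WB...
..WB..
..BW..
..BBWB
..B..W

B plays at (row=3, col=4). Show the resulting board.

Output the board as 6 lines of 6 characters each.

Answer: ......
.WB...
..WB..
..BBB.
..BBWB
..B..W

Derivation:
Place B at (3,4); scan 8 dirs for brackets.
Dir NW: first cell 'B' (not opp) -> no flip
Dir N: first cell '.' (not opp) -> no flip
Dir NE: first cell '.' (not opp) -> no flip
Dir W: opp run (3,3) capped by B -> flip
Dir E: first cell '.' (not opp) -> no flip
Dir SW: first cell 'B' (not opp) -> no flip
Dir S: opp run (4,4), next='.' -> no flip
Dir SE: first cell 'B' (not opp) -> no flip
All flips: (3,3)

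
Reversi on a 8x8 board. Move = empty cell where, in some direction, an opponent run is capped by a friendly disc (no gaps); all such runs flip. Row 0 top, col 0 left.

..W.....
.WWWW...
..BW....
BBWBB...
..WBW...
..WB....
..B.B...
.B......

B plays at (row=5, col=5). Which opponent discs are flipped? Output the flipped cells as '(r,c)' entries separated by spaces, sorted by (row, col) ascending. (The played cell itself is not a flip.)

Dir NW: opp run (4,4) capped by B -> flip
Dir N: first cell '.' (not opp) -> no flip
Dir NE: first cell '.' (not opp) -> no flip
Dir W: first cell '.' (not opp) -> no flip
Dir E: first cell '.' (not opp) -> no flip
Dir SW: first cell 'B' (not opp) -> no flip
Dir S: first cell '.' (not opp) -> no flip
Dir SE: first cell '.' (not opp) -> no flip

Answer: (4,4)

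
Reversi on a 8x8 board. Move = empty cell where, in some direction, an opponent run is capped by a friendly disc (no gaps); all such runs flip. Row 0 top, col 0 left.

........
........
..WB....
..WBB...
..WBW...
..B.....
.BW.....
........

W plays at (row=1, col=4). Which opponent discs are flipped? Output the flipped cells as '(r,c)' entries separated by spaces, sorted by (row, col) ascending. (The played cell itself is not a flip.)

Dir NW: first cell '.' (not opp) -> no flip
Dir N: first cell '.' (not opp) -> no flip
Dir NE: first cell '.' (not opp) -> no flip
Dir W: first cell '.' (not opp) -> no flip
Dir E: first cell '.' (not opp) -> no flip
Dir SW: opp run (2,3) capped by W -> flip
Dir S: first cell '.' (not opp) -> no flip
Dir SE: first cell '.' (not opp) -> no flip

Answer: (2,3)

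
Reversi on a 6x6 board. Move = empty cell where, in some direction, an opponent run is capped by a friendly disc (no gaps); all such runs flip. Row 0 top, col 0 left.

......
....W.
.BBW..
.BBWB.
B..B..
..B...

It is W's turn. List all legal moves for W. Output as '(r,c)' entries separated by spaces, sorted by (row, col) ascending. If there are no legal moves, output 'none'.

Answer: (1,1) (2,0) (3,0) (3,5) (4,1) (4,5) (5,3)

Derivation:
(1,0): no bracket -> illegal
(1,1): flips 1 -> legal
(1,2): no bracket -> illegal
(1,3): no bracket -> illegal
(2,0): flips 2 -> legal
(2,4): no bracket -> illegal
(2,5): no bracket -> illegal
(3,0): flips 2 -> legal
(3,5): flips 1 -> legal
(4,1): flips 1 -> legal
(4,2): no bracket -> illegal
(4,4): no bracket -> illegal
(4,5): flips 1 -> legal
(5,0): no bracket -> illegal
(5,1): no bracket -> illegal
(5,3): flips 1 -> legal
(5,4): no bracket -> illegal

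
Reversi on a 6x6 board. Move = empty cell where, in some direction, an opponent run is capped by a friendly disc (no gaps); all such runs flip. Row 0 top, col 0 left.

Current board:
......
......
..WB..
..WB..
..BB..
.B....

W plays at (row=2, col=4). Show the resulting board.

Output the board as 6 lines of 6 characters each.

Answer: ......
......
..WWW.
..WB..
..BB..
.B....

Derivation:
Place W at (2,4); scan 8 dirs for brackets.
Dir NW: first cell '.' (not opp) -> no flip
Dir N: first cell '.' (not opp) -> no flip
Dir NE: first cell '.' (not opp) -> no flip
Dir W: opp run (2,3) capped by W -> flip
Dir E: first cell '.' (not opp) -> no flip
Dir SW: opp run (3,3) (4,2) (5,1), next=edge -> no flip
Dir S: first cell '.' (not opp) -> no flip
Dir SE: first cell '.' (not opp) -> no flip
All flips: (2,3)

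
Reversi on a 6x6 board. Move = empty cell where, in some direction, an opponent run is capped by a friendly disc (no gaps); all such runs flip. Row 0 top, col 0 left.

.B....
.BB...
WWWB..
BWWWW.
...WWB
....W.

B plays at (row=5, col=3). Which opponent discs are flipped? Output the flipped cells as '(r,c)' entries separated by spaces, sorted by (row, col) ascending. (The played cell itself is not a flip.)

Dir NW: first cell '.' (not opp) -> no flip
Dir N: opp run (4,3) (3,3) capped by B -> flip
Dir NE: opp run (4,4), next='.' -> no flip
Dir W: first cell '.' (not opp) -> no flip
Dir E: opp run (5,4), next='.' -> no flip
Dir SW: edge -> no flip
Dir S: edge -> no flip
Dir SE: edge -> no flip

Answer: (3,3) (4,3)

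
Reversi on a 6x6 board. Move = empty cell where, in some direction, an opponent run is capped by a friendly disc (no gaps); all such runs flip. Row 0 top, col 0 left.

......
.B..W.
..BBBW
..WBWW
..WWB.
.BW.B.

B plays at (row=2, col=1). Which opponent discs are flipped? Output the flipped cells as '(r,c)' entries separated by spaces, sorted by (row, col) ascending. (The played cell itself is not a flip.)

Dir NW: first cell '.' (not opp) -> no flip
Dir N: first cell 'B' (not opp) -> no flip
Dir NE: first cell '.' (not opp) -> no flip
Dir W: first cell '.' (not opp) -> no flip
Dir E: first cell 'B' (not opp) -> no flip
Dir SW: first cell '.' (not opp) -> no flip
Dir S: first cell '.' (not opp) -> no flip
Dir SE: opp run (3,2) (4,3) capped by B -> flip

Answer: (3,2) (4,3)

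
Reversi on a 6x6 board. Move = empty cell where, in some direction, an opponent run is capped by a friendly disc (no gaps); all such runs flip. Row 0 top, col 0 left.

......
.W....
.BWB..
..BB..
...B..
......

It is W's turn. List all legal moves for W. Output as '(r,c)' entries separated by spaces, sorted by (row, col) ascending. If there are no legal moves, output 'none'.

Answer: (2,0) (2,4) (3,1) (4,2) (4,4)

Derivation:
(1,0): no bracket -> illegal
(1,2): no bracket -> illegal
(1,3): no bracket -> illegal
(1,4): no bracket -> illegal
(2,0): flips 1 -> legal
(2,4): flips 1 -> legal
(3,0): no bracket -> illegal
(3,1): flips 1 -> legal
(3,4): no bracket -> illegal
(4,1): no bracket -> illegal
(4,2): flips 1 -> legal
(4,4): flips 1 -> legal
(5,2): no bracket -> illegal
(5,3): no bracket -> illegal
(5,4): no bracket -> illegal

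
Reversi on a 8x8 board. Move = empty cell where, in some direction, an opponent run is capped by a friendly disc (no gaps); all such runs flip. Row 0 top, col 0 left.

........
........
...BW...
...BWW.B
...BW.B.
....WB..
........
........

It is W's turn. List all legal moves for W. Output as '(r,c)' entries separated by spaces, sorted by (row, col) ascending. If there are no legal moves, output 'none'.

Answer: (1,2) (2,2) (3,2) (4,2) (5,2) (5,6) (5,7) (6,6)

Derivation:
(1,2): flips 1 -> legal
(1,3): no bracket -> illegal
(1,4): no bracket -> illegal
(2,2): flips 2 -> legal
(2,6): no bracket -> illegal
(2,7): no bracket -> illegal
(3,2): flips 2 -> legal
(3,6): no bracket -> illegal
(4,2): flips 2 -> legal
(4,5): no bracket -> illegal
(4,7): no bracket -> illegal
(5,2): flips 1 -> legal
(5,3): no bracket -> illegal
(5,6): flips 1 -> legal
(5,7): flips 1 -> legal
(6,4): no bracket -> illegal
(6,5): no bracket -> illegal
(6,6): flips 1 -> legal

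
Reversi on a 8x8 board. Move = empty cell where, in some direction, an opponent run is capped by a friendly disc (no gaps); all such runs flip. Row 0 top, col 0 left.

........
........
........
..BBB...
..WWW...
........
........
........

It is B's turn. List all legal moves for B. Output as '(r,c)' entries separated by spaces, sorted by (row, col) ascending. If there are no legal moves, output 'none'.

Answer: (5,1) (5,2) (5,3) (5,4) (5,5)

Derivation:
(3,1): no bracket -> illegal
(3,5): no bracket -> illegal
(4,1): no bracket -> illegal
(4,5): no bracket -> illegal
(5,1): flips 1 -> legal
(5,2): flips 2 -> legal
(5,3): flips 1 -> legal
(5,4): flips 2 -> legal
(5,5): flips 1 -> legal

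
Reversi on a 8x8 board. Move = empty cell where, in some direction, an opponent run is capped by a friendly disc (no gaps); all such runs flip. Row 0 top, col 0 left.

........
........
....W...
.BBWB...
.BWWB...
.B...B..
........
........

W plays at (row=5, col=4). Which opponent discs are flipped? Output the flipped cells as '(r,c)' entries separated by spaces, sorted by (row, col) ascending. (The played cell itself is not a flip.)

Dir NW: first cell 'W' (not opp) -> no flip
Dir N: opp run (4,4) (3,4) capped by W -> flip
Dir NE: first cell '.' (not opp) -> no flip
Dir W: first cell '.' (not opp) -> no flip
Dir E: opp run (5,5), next='.' -> no flip
Dir SW: first cell '.' (not opp) -> no flip
Dir S: first cell '.' (not opp) -> no flip
Dir SE: first cell '.' (not opp) -> no flip

Answer: (3,4) (4,4)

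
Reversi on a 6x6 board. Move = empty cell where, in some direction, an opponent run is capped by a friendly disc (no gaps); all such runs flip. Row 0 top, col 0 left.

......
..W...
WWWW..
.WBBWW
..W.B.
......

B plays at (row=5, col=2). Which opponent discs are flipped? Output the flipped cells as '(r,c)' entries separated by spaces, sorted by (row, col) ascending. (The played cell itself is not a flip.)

Answer: (4,2)

Derivation:
Dir NW: first cell '.' (not opp) -> no flip
Dir N: opp run (4,2) capped by B -> flip
Dir NE: first cell '.' (not opp) -> no flip
Dir W: first cell '.' (not opp) -> no flip
Dir E: first cell '.' (not opp) -> no flip
Dir SW: edge -> no flip
Dir S: edge -> no flip
Dir SE: edge -> no flip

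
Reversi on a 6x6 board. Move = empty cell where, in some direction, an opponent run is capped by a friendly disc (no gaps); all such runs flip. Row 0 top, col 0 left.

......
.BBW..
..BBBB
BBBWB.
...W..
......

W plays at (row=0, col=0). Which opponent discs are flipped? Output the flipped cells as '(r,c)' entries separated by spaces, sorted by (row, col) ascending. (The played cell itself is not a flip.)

Answer: (1,1) (2,2)

Derivation:
Dir NW: edge -> no flip
Dir N: edge -> no flip
Dir NE: edge -> no flip
Dir W: edge -> no flip
Dir E: first cell '.' (not opp) -> no flip
Dir SW: edge -> no flip
Dir S: first cell '.' (not opp) -> no flip
Dir SE: opp run (1,1) (2,2) capped by W -> flip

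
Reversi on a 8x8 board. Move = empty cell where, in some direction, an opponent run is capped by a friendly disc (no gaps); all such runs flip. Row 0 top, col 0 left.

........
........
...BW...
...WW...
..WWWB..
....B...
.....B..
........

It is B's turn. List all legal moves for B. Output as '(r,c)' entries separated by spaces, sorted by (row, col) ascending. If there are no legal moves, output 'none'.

Answer: (1,4) (2,5) (3,2) (4,1) (5,3)

Derivation:
(1,3): no bracket -> illegal
(1,4): flips 3 -> legal
(1,5): no bracket -> illegal
(2,2): no bracket -> illegal
(2,5): flips 1 -> legal
(3,1): no bracket -> illegal
(3,2): flips 1 -> legal
(3,5): no bracket -> illegal
(4,1): flips 3 -> legal
(5,1): no bracket -> illegal
(5,2): no bracket -> illegal
(5,3): flips 2 -> legal
(5,5): no bracket -> illegal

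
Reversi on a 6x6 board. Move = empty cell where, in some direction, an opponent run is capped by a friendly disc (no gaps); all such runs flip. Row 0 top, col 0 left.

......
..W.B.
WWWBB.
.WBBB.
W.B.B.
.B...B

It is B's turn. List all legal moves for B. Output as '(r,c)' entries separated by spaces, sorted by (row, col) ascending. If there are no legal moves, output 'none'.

(0,1): flips 1 -> legal
(0,2): flips 2 -> legal
(0,3): no bracket -> illegal
(1,0): flips 1 -> legal
(1,1): flips 1 -> legal
(1,3): no bracket -> illegal
(3,0): flips 1 -> legal
(4,1): no bracket -> illegal
(5,0): no bracket -> illegal

Answer: (0,1) (0,2) (1,0) (1,1) (3,0)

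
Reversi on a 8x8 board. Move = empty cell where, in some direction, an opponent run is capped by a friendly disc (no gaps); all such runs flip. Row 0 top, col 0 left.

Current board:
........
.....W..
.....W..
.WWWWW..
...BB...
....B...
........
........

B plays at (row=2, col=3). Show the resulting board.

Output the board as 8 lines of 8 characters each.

Place B at (2,3); scan 8 dirs for brackets.
Dir NW: first cell '.' (not opp) -> no flip
Dir N: first cell '.' (not opp) -> no flip
Dir NE: first cell '.' (not opp) -> no flip
Dir W: first cell '.' (not opp) -> no flip
Dir E: first cell '.' (not opp) -> no flip
Dir SW: opp run (3,2), next='.' -> no flip
Dir S: opp run (3,3) capped by B -> flip
Dir SE: opp run (3,4), next='.' -> no flip
All flips: (3,3)

Answer: ........
.....W..
...B.W..
.WWBWW..
...BB...
....B...
........
........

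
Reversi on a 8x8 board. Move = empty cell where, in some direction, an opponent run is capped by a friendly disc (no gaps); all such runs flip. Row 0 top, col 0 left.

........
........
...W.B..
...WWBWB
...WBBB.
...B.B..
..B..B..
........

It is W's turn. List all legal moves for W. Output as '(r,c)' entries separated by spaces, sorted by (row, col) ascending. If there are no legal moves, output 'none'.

(1,4): flips 1 -> legal
(1,5): no bracket -> illegal
(1,6): flips 1 -> legal
(2,4): no bracket -> illegal
(2,6): no bracket -> illegal
(2,7): no bracket -> illegal
(4,2): no bracket -> illegal
(4,7): flips 3 -> legal
(5,1): no bracket -> illegal
(5,2): no bracket -> illegal
(5,4): flips 2 -> legal
(5,6): flips 2 -> legal
(5,7): no bracket -> illegal
(6,1): no bracket -> illegal
(6,3): flips 1 -> legal
(6,4): no bracket -> illegal
(6,6): flips 2 -> legal
(7,1): no bracket -> illegal
(7,2): no bracket -> illegal
(7,3): no bracket -> illegal
(7,4): no bracket -> illegal
(7,5): no bracket -> illegal
(7,6): no bracket -> illegal

Answer: (1,4) (1,6) (4,7) (5,4) (5,6) (6,3) (6,6)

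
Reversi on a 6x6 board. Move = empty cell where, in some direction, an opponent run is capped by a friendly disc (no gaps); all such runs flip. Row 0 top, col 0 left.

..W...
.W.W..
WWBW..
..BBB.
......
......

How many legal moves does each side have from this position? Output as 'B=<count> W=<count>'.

Answer: B=7 W=5

Derivation:
-- B to move --
(0,0): flips 1 -> legal
(0,1): no bracket -> illegal
(0,3): flips 2 -> legal
(0,4): flips 1 -> legal
(1,0): flips 1 -> legal
(1,2): flips 1 -> legal
(1,4): flips 1 -> legal
(2,4): flips 1 -> legal
(3,0): no bracket -> illegal
(3,1): no bracket -> illegal
B mobility = 7
-- W to move --
(1,2): no bracket -> illegal
(2,4): no bracket -> illegal
(2,5): no bracket -> illegal
(3,1): flips 1 -> legal
(3,5): no bracket -> illegal
(4,1): flips 1 -> legal
(4,2): no bracket -> illegal
(4,3): flips 2 -> legal
(4,4): flips 2 -> legal
(4,5): flips 1 -> legal
W mobility = 5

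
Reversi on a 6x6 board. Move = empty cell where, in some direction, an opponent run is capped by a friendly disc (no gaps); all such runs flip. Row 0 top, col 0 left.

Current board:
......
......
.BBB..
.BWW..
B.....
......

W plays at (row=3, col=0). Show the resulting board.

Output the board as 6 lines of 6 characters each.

Place W at (3,0); scan 8 dirs for brackets.
Dir NW: edge -> no flip
Dir N: first cell '.' (not opp) -> no flip
Dir NE: opp run (2,1), next='.' -> no flip
Dir W: edge -> no flip
Dir E: opp run (3,1) capped by W -> flip
Dir SW: edge -> no flip
Dir S: opp run (4,0), next='.' -> no flip
Dir SE: first cell '.' (not opp) -> no flip
All flips: (3,1)

Answer: ......
......
.BBB..
WWWW..
B.....
......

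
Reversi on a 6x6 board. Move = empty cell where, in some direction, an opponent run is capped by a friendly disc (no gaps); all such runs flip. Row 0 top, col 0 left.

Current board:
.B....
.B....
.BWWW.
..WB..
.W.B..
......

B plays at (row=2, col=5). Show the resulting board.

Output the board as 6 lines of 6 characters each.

Place B at (2,5); scan 8 dirs for brackets.
Dir NW: first cell '.' (not opp) -> no flip
Dir N: first cell '.' (not opp) -> no flip
Dir NE: edge -> no flip
Dir W: opp run (2,4) (2,3) (2,2) capped by B -> flip
Dir E: edge -> no flip
Dir SW: first cell '.' (not opp) -> no flip
Dir S: first cell '.' (not opp) -> no flip
Dir SE: edge -> no flip
All flips: (2,2) (2,3) (2,4)

Answer: .B....
.B....
.BBBBB
..WB..
.W.B..
......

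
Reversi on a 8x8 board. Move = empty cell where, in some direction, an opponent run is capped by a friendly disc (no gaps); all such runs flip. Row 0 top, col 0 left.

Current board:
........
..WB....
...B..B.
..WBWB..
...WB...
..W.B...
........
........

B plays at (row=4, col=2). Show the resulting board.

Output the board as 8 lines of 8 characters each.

Place B at (4,2); scan 8 dirs for brackets.
Dir NW: first cell '.' (not opp) -> no flip
Dir N: opp run (3,2), next='.' -> no flip
Dir NE: first cell 'B' (not opp) -> no flip
Dir W: first cell '.' (not opp) -> no flip
Dir E: opp run (4,3) capped by B -> flip
Dir SW: first cell '.' (not opp) -> no flip
Dir S: opp run (5,2), next='.' -> no flip
Dir SE: first cell '.' (not opp) -> no flip
All flips: (4,3)

Answer: ........
..WB....
...B..B.
..WBWB..
..BBB...
..W.B...
........
........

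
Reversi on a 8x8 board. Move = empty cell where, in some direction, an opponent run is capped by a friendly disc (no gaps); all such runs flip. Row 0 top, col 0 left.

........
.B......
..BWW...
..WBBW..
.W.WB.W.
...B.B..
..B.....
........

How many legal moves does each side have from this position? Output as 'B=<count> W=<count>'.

-- B to move --
(1,2): flips 1 -> legal
(1,3): flips 1 -> legal
(1,4): flips 1 -> legal
(1,5): flips 1 -> legal
(2,1): no bracket -> illegal
(2,5): flips 2 -> legal
(2,6): flips 1 -> legal
(3,0): no bracket -> illegal
(3,1): flips 1 -> legal
(3,6): flips 1 -> legal
(3,7): flips 1 -> legal
(4,0): no bracket -> illegal
(4,2): flips 2 -> legal
(4,5): no bracket -> illegal
(4,7): no bracket -> illegal
(5,0): no bracket -> illegal
(5,1): no bracket -> illegal
(5,2): flips 1 -> legal
(5,4): no bracket -> illegal
(5,6): no bracket -> illegal
(5,7): no bracket -> illegal
B mobility = 11
-- W to move --
(0,0): no bracket -> illegal
(0,1): no bracket -> illegal
(0,2): no bracket -> illegal
(1,0): no bracket -> illegal
(1,2): flips 1 -> legal
(1,3): no bracket -> illegal
(2,0): no bracket -> illegal
(2,1): flips 1 -> legal
(2,5): flips 1 -> legal
(3,1): no bracket -> illegal
(4,2): flips 1 -> legal
(4,5): flips 2 -> legal
(5,1): no bracket -> illegal
(5,2): no bracket -> illegal
(5,4): flips 2 -> legal
(5,6): no bracket -> illegal
(6,1): no bracket -> illegal
(6,3): flips 1 -> legal
(6,4): flips 1 -> legal
(6,5): no bracket -> illegal
(6,6): no bracket -> illegal
(7,1): flips 3 -> legal
(7,2): no bracket -> illegal
(7,3): no bracket -> illegal
W mobility = 9

Answer: B=11 W=9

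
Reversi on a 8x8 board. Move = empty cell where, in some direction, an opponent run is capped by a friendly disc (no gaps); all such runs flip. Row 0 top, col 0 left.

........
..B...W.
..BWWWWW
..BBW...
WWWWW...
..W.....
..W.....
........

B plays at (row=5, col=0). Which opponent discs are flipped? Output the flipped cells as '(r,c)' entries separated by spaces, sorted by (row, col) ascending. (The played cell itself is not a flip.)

Dir NW: edge -> no flip
Dir N: opp run (4,0), next='.' -> no flip
Dir NE: opp run (4,1) capped by B -> flip
Dir W: edge -> no flip
Dir E: first cell '.' (not opp) -> no flip
Dir SW: edge -> no flip
Dir S: first cell '.' (not opp) -> no flip
Dir SE: first cell '.' (not opp) -> no flip

Answer: (4,1)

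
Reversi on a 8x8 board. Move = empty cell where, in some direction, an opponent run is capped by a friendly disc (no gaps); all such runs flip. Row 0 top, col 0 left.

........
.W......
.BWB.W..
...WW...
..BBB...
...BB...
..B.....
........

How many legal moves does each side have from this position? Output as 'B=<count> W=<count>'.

Answer: B=5 W=10

Derivation:
-- B to move --
(0,0): flips 3 -> legal
(0,1): flips 1 -> legal
(0,2): no bracket -> illegal
(1,0): no bracket -> illegal
(1,2): no bracket -> illegal
(1,3): no bracket -> illegal
(1,4): no bracket -> illegal
(1,5): no bracket -> illegal
(1,6): flips 2 -> legal
(2,0): no bracket -> illegal
(2,4): flips 2 -> legal
(2,6): no bracket -> illegal
(3,1): no bracket -> illegal
(3,2): no bracket -> illegal
(3,5): no bracket -> illegal
(3,6): no bracket -> illegal
(4,5): flips 1 -> legal
B mobility = 5
-- W to move --
(1,0): no bracket -> illegal
(1,2): flips 1 -> legal
(1,3): flips 1 -> legal
(1,4): no bracket -> illegal
(2,0): flips 1 -> legal
(2,4): flips 1 -> legal
(3,0): no bracket -> illegal
(3,1): flips 1 -> legal
(3,2): no bracket -> illegal
(3,5): no bracket -> illegal
(4,1): no bracket -> illegal
(4,5): no bracket -> illegal
(5,1): flips 1 -> legal
(5,2): flips 1 -> legal
(5,5): flips 1 -> legal
(6,1): no bracket -> illegal
(6,3): flips 2 -> legal
(6,4): flips 2 -> legal
(6,5): no bracket -> illegal
(7,1): no bracket -> illegal
(7,2): no bracket -> illegal
(7,3): no bracket -> illegal
W mobility = 10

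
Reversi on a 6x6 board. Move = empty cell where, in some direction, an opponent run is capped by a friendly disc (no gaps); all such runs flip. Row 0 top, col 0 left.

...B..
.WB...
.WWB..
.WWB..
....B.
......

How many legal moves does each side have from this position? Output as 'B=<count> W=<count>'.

-- B to move --
(0,0): flips 2 -> legal
(0,1): no bracket -> illegal
(0,2): no bracket -> illegal
(1,0): flips 1 -> legal
(1,3): no bracket -> illegal
(2,0): flips 2 -> legal
(3,0): flips 3 -> legal
(4,0): no bracket -> illegal
(4,1): flips 1 -> legal
(4,2): flips 2 -> legal
(4,3): no bracket -> illegal
B mobility = 6
-- W to move --
(0,1): no bracket -> illegal
(0,2): flips 1 -> legal
(0,4): no bracket -> illegal
(1,3): flips 1 -> legal
(1,4): flips 1 -> legal
(2,4): flips 1 -> legal
(3,4): flips 1 -> legal
(3,5): no bracket -> illegal
(4,2): no bracket -> illegal
(4,3): no bracket -> illegal
(4,5): no bracket -> illegal
(5,3): no bracket -> illegal
(5,4): no bracket -> illegal
(5,5): flips 2 -> legal
W mobility = 6

Answer: B=6 W=6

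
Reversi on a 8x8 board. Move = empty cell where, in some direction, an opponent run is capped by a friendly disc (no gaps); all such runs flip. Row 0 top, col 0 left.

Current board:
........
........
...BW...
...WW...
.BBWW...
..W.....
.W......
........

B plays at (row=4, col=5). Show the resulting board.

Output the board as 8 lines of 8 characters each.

Place B at (4,5); scan 8 dirs for brackets.
Dir NW: opp run (3,4) capped by B -> flip
Dir N: first cell '.' (not opp) -> no flip
Dir NE: first cell '.' (not opp) -> no flip
Dir W: opp run (4,4) (4,3) capped by B -> flip
Dir E: first cell '.' (not opp) -> no flip
Dir SW: first cell '.' (not opp) -> no flip
Dir S: first cell '.' (not opp) -> no flip
Dir SE: first cell '.' (not opp) -> no flip
All flips: (3,4) (4,3) (4,4)

Answer: ........
........
...BW...
...WB...
.BBBBB..
..W.....
.W......
........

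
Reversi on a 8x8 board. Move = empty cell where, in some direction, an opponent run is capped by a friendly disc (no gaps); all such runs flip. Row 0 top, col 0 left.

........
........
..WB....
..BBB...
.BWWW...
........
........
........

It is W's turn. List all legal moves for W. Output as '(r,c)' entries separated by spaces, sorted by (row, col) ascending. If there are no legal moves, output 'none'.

Answer: (1,3) (2,1) (2,4) (2,5) (4,0)

Derivation:
(1,2): no bracket -> illegal
(1,3): flips 2 -> legal
(1,4): no bracket -> illegal
(2,1): flips 1 -> legal
(2,4): flips 3 -> legal
(2,5): flips 1 -> legal
(3,0): no bracket -> illegal
(3,1): no bracket -> illegal
(3,5): no bracket -> illegal
(4,0): flips 1 -> legal
(4,5): no bracket -> illegal
(5,0): no bracket -> illegal
(5,1): no bracket -> illegal
(5,2): no bracket -> illegal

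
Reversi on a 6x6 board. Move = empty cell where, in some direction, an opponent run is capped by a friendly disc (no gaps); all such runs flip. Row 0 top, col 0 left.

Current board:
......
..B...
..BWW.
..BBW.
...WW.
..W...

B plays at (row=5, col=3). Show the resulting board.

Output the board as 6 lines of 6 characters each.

Answer: ......
..B...
..BWW.
..BBW.
...BW.
..WB..

Derivation:
Place B at (5,3); scan 8 dirs for brackets.
Dir NW: first cell '.' (not opp) -> no flip
Dir N: opp run (4,3) capped by B -> flip
Dir NE: opp run (4,4), next='.' -> no flip
Dir W: opp run (5,2), next='.' -> no flip
Dir E: first cell '.' (not opp) -> no flip
Dir SW: edge -> no flip
Dir S: edge -> no flip
Dir SE: edge -> no flip
All flips: (4,3)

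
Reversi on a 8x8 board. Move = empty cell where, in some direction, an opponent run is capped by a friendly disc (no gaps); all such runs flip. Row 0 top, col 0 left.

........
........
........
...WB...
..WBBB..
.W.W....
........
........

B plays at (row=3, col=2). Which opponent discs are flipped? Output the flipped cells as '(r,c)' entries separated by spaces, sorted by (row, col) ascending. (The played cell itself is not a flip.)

Answer: (3,3)

Derivation:
Dir NW: first cell '.' (not opp) -> no flip
Dir N: first cell '.' (not opp) -> no flip
Dir NE: first cell '.' (not opp) -> no flip
Dir W: first cell '.' (not opp) -> no flip
Dir E: opp run (3,3) capped by B -> flip
Dir SW: first cell '.' (not opp) -> no flip
Dir S: opp run (4,2), next='.' -> no flip
Dir SE: first cell 'B' (not opp) -> no flip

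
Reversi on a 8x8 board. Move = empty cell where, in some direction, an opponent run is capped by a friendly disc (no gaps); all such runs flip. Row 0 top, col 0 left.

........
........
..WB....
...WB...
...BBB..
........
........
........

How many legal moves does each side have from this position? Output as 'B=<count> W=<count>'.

-- B to move --
(1,1): flips 2 -> legal
(1,2): no bracket -> illegal
(1,3): no bracket -> illegal
(2,1): flips 1 -> legal
(2,4): no bracket -> illegal
(3,1): no bracket -> illegal
(3,2): flips 1 -> legal
(4,2): no bracket -> illegal
B mobility = 3
-- W to move --
(1,2): no bracket -> illegal
(1,3): flips 1 -> legal
(1,4): no bracket -> illegal
(2,4): flips 1 -> legal
(2,5): no bracket -> illegal
(3,2): no bracket -> illegal
(3,5): flips 1 -> legal
(3,6): no bracket -> illegal
(4,2): no bracket -> illegal
(4,6): no bracket -> illegal
(5,2): no bracket -> illegal
(5,3): flips 1 -> legal
(5,4): no bracket -> illegal
(5,5): flips 1 -> legal
(5,6): no bracket -> illegal
W mobility = 5

Answer: B=3 W=5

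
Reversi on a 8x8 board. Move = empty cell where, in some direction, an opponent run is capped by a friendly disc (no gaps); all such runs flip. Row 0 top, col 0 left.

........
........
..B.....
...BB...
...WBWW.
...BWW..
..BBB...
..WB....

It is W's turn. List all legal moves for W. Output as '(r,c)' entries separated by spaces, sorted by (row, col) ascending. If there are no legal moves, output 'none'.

Answer: (1,1) (2,3) (2,4) (2,5) (5,2) (7,4)

Derivation:
(1,1): flips 3 -> legal
(1,2): no bracket -> illegal
(1,3): no bracket -> illegal
(2,1): no bracket -> illegal
(2,3): flips 2 -> legal
(2,4): flips 2 -> legal
(2,5): flips 1 -> legal
(3,1): no bracket -> illegal
(3,2): no bracket -> illegal
(3,5): no bracket -> illegal
(4,2): no bracket -> illegal
(5,1): no bracket -> illegal
(5,2): flips 2 -> legal
(6,1): no bracket -> illegal
(6,5): no bracket -> illegal
(7,1): no bracket -> illegal
(7,4): flips 2 -> legal
(7,5): no bracket -> illegal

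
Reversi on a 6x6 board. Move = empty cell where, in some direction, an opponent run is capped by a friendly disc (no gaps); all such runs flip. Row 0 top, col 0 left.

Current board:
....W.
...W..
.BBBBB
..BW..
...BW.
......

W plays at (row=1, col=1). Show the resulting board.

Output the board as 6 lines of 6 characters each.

Answer: ....W.
.W.W..
.BWBBB
..BW..
...BW.
......

Derivation:
Place W at (1,1); scan 8 dirs for brackets.
Dir NW: first cell '.' (not opp) -> no flip
Dir N: first cell '.' (not opp) -> no flip
Dir NE: first cell '.' (not opp) -> no flip
Dir W: first cell '.' (not opp) -> no flip
Dir E: first cell '.' (not opp) -> no flip
Dir SW: first cell '.' (not opp) -> no flip
Dir S: opp run (2,1), next='.' -> no flip
Dir SE: opp run (2,2) capped by W -> flip
All flips: (2,2)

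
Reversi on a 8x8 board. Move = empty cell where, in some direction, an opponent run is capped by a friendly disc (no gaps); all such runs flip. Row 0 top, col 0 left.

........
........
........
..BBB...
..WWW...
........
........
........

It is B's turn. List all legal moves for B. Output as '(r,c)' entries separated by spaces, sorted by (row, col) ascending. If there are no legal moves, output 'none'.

Answer: (5,1) (5,2) (5,3) (5,4) (5,5)

Derivation:
(3,1): no bracket -> illegal
(3,5): no bracket -> illegal
(4,1): no bracket -> illegal
(4,5): no bracket -> illegal
(5,1): flips 1 -> legal
(5,2): flips 2 -> legal
(5,3): flips 1 -> legal
(5,4): flips 2 -> legal
(5,5): flips 1 -> legal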